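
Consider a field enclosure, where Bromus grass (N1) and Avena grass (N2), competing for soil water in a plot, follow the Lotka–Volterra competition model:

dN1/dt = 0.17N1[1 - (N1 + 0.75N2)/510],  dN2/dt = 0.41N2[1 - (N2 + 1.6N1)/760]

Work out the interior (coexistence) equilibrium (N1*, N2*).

Setting both brackets to zero gives the nullclines N1 + 0.75N2 = 510 and 1.6N1 + N2 = 760.
Substituting N2 = 760 - 1.6N1 into the first: N1(1 - 0.75·1.6) = 510 - 0.75·760.
So N1* = -60/-0.2 = 300, and then N2* = 760 - 1.6·300 = 280.

N1* ≈ 300, N2* ≈ 280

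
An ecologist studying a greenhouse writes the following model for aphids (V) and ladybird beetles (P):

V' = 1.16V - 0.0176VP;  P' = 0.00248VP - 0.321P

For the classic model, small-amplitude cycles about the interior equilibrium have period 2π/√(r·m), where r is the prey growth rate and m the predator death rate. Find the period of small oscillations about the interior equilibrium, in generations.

T ≈ 10.3 generations

Here r = 1.16 and m = 0.321, so r·m = 0.372.
ω = √0.372 = 0.61 per generation, hence T = 2π/ω ≈ 10.3 generations.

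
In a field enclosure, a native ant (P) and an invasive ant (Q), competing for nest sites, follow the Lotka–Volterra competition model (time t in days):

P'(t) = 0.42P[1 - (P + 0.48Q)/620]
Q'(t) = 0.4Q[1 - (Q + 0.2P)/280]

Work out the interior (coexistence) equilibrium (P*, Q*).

Setting both brackets to zero gives the nullclines P + 0.48Q = 620 and 0.2P + Q = 280.
Substituting Q = 280 - 0.2P into the first: P(1 - 0.48·0.2) = 620 - 0.48·280.
So P* = 486/0.904 = 537, and then Q* = 280 - 0.2·537 = 173.

P* ≈ 537, Q* ≈ 173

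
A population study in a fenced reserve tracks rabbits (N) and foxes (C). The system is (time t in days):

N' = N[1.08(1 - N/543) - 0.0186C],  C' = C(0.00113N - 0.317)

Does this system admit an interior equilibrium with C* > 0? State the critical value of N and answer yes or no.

The predator equation gives dC/dt > 0 only when N > 0.317/0.00113 = 281.
Without the predator, N → K = 543. Since 543 > 281, the predator can invade and persist.

Threshold N = 281; K > 281, so yes, the predator persists.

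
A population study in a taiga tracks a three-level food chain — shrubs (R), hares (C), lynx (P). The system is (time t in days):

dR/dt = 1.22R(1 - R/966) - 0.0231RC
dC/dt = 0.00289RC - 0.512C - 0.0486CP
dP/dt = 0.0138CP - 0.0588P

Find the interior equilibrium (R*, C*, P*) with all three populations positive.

From dP/dt = 0: 0.0138C* = 0.0588, so C* = 4.26.
From dR/dt = 0: 1.22(1 - R*/966) = 0.0231·4.26, giving R* = 966·(1 - 0.0807) = 888.
From dC/dt = 0: 0.00289·888 - 0.512 = 0.0486P*, so P* = 2.05/0.0486 = 42.3.

R* ≈ 888, C* ≈ 4.26, P* ≈ 42.3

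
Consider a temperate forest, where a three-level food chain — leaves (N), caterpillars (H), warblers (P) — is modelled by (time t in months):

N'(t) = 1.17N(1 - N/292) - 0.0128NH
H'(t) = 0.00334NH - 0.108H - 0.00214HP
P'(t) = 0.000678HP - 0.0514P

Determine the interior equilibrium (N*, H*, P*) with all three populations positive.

From dP/dt = 0: 0.000678H* = 0.0514, so H* = 75.8.
From dN/dt = 0: 1.17(1 - N*/292) = 0.0128·75.8, giving N* = 292·(1 - 0.829) = 49.8.
From dH/dt = 0: 0.00334·49.8 - 0.108 = 0.00214P*, so P* = 0.0584/0.00214 = 27.3.

N* ≈ 49.8, H* ≈ 75.8, P* ≈ 27.3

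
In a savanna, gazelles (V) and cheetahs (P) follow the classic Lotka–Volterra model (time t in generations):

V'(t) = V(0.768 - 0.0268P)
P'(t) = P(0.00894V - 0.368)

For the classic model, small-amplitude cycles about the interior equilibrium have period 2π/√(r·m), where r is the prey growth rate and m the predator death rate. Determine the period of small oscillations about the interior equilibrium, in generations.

Here r = 0.768 and m = 0.368, so r·m = 0.283.
ω = √0.283 = 0.532 per generation, hence T = 2π/ω ≈ 11.8 generations.

T ≈ 11.8 generations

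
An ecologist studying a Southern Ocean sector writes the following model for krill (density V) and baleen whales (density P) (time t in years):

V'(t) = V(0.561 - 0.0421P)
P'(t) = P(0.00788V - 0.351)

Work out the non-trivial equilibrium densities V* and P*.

Set dP/dt = 0 with P > 0: 0.00788V - 0.351 = 0, so V* = 0.351/0.00788 = 44.5.
Set dV/dt = 0 with V > 0: 0.561 - 0.0421P = 0, so P* = 0.561/0.0421 = 13.3.

V* ≈ 44.5, P* ≈ 13.3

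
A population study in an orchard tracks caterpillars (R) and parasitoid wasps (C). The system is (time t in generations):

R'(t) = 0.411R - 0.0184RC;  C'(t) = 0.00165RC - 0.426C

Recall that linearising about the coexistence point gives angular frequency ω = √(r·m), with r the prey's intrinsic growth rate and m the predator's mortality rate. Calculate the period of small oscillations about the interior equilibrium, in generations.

T ≈ 15 generations

Here r = 0.411 and m = 0.426, so r·m = 0.175.
ω = √0.175 = 0.418 per generation, hence T = 2π/ω ≈ 15 generations.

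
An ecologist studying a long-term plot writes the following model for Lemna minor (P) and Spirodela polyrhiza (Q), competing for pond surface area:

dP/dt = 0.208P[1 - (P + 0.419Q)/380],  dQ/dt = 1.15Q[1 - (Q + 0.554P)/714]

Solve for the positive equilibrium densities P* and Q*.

P* ≈ 105, Q* ≈ 656

Setting both brackets to zero gives the nullclines P + 0.419Q = 380 and 0.554P + Q = 714.
Substituting Q = 714 - 0.554P into the first: P(1 - 0.419·0.554) = 380 - 0.419·714.
So P* = 80.8/0.768 = 105, and then Q* = 714 - 0.554·105 = 656.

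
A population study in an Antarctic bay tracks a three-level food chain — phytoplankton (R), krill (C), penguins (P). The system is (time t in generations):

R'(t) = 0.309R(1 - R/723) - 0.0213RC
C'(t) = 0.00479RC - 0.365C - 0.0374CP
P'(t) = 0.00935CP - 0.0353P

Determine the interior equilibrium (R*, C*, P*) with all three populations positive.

R* ≈ 535, C* ≈ 3.78, P* ≈ 58.7

From dP/dt = 0: 0.00935C* = 0.0353, so C* = 3.78.
From dR/dt = 0: 0.309(1 - R*/723) = 0.0213·3.78, giving R* = 723·(1 - 0.26) = 535.
From dC/dt = 0: 0.00479·535 - 0.365 = 0.0374P*, so P* = 2.2/0.0374 = 58.7.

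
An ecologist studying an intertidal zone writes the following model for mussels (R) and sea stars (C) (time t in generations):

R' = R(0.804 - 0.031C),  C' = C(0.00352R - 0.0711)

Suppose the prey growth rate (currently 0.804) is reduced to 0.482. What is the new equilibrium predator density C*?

At the interior fixed point, setting dR/dt = 0 with R > 0 fixes C* = (prey growth rate)/(RC coefficient) — independent of the other coefficients.
With the change, C* = 0.482/0.031 = 15.5; it falls from 25.9.

C* ≈ 15.5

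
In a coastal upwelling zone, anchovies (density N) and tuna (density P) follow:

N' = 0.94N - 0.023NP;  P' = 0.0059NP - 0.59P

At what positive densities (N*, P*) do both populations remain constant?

Set dP/dt = 0 with P > 0: 0.0059N - 0.59 = 0, so N* = 0.59/0.0059 = 100.
Set dN/dt = 0 with N > 0: 0.94 - 0.023P = 0, so P* = 0.94/0.023 = 40.9.

N* ≈ 100, P* ≈ 40.9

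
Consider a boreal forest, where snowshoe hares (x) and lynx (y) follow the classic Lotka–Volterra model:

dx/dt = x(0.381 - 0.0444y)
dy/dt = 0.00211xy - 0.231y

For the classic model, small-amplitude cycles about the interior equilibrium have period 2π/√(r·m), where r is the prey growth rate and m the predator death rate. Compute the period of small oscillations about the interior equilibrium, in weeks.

Here r = 0.381 and m = 0.231, so r·m = 0.088.
ω = √0.088 = 0.297 per week, hence T = 2π/ω ≈ 21.2 weeks.

T ≈ 21.2 weeks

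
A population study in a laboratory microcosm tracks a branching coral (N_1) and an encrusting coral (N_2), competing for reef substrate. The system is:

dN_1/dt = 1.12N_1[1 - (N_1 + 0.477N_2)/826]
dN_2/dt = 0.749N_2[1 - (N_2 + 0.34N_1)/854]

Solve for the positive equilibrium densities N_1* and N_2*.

N_1* ≈ 500, N_2* ≈ 684

Setting both brackets to zero gives the nullclines N_1 + 0.477N_2 = 826 and 0.34N_1 + N_2 = 854.
Substituting N_2 = 854 - 0.34N_1 into the first: N_1(1 - 0.477·0.34) = 826 - 0.477·854.
So N_1* = 419/0.838 = 500, and then N_2* = 854 - 0.34·500 = 684.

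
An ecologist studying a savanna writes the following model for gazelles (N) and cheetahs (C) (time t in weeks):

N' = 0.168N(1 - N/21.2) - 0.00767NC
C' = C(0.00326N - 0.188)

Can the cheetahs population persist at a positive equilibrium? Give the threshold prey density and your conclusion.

The predator equation gives dC/dt > 0 only when N > 0.188/0.00326 = 57.7.
Without the predator, N → K = 21.2. Since 21.2 < 57.7, the predator cannot invade.

Threshold N = 57.7; K < 57.7, so no, the predator goes extinct.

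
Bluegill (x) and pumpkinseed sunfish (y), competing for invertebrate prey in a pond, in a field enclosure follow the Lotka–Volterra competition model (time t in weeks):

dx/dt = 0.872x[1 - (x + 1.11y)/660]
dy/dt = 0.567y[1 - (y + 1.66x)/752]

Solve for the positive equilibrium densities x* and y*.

Setting both brackets to zero gives the nullclines x + 1.11y = 660 and 1.66x + y = 752.
Substituting y = 752 - 1.66x into the first: x(1 - 1.11·1.66) = 660 - 1.11·752.
So x* = -175/-0.843 = 207, and then y* = 752 - 1.66·207 = 408.

x* ≈ 207, y* ≈ 408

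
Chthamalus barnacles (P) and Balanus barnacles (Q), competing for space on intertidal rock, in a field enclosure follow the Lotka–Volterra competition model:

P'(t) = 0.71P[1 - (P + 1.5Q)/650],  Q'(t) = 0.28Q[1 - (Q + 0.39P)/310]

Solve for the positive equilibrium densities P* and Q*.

Setting both brackets to zero gives the nullclines P + 1.5Q = 650 and 0.39P + Q = 310.
Substituting Q = 310 - 0.39P into the first: P(1 - 1.5·0.39) = 650 - 1.5·310.
So P* = 185/0.415 = 446, and then Q* = 310 - 0.39·446 = 136.

P* ≈ 446, Q* ≈ 136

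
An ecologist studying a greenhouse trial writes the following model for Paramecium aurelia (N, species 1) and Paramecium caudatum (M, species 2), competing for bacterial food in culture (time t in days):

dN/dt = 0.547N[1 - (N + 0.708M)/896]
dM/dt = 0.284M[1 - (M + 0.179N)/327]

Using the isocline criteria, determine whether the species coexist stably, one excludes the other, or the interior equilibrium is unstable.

Compare the nullcline intercepts: K1/α12 = 896/0.708 = 1270 > K2 = 327; K2/α21 = 327/0.179 = 1830 > K1 = 896.
Since both inequalities hold, each species can invade when rare, so the interior equilibrium is stable.

stable coexistence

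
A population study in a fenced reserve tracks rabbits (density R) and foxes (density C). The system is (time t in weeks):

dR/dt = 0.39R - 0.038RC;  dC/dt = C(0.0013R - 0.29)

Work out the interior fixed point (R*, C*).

R* ≈ 223, C* ≈ 10.3

Set dC/dt = 0 with C > 0: 0.0013R - 0.29 = 0, so R* = 0.29/0.0013 = 223.
Set dR/dt = 0 with R > 0: 0.39 - 0.038C = 0, so C* = 0.39/0.038 = 10.3.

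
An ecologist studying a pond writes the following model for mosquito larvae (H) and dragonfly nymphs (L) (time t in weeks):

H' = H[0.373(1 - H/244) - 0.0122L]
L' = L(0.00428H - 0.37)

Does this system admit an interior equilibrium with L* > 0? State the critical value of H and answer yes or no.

Threshold H = 86.4; K > 86.4, so yes, the predator persists.

The predator equation gives dL/dt > 0 only when H > 0.37/0.00428 = 86.4.
Without the predator, H → K = 244. Since 244 > 86.4, the predator can invade and persist.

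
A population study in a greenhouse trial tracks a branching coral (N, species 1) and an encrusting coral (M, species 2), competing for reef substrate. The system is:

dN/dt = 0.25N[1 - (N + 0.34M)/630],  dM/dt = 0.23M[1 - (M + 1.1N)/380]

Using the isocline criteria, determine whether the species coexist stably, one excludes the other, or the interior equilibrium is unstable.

species 1 excludes species 2

Compare the nullcline intercepts: K1/α12 = 630/0.34 = 1850 > K2 = 380; K2/α21 = 380/1.1 = 345 < K1 = 630.
Since the inequalities point opposite ways, species 1 can invade but species 2 cannot.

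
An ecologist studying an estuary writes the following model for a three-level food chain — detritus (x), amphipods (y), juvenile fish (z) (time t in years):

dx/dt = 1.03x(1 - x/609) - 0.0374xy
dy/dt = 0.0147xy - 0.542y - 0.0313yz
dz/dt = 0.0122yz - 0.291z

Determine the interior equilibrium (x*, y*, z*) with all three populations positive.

From dz/dt = 0: 0.0122y* = 0.291, so y* = 23.9.
From dx/dt = 0: 1.03(1 - x*/609) = 0.0374·23.9, giving x* = 609·(1 - 0.866) = 81.5.
From dy/dt = 0: 0.0147·81.5 - 0.542 = 0.0313z*, so z* = 0.657/0.0313 = 21.

x* ≈ 81.5, y* ≈ 23.9, z* ≈ 21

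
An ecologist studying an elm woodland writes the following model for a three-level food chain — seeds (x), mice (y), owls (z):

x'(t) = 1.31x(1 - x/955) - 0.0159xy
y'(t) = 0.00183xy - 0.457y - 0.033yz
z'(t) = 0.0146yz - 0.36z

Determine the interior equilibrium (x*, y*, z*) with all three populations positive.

From dz/dt = 0: 0.0146y* = 0.36, so y* = 24.7.
From dx/dt = 0: 1.31(1 - x*/955) = 0.0159·24.7, giving x* = 955·(1 - 0.299) = 669.
From dy/dt = 0: 0.00183·669 - 0.457 = 0.033z*, so z* = 0.768/0.033 = 23.3.

x* ≈ 669, y* ≈ 24.7, z* ≈ 23.3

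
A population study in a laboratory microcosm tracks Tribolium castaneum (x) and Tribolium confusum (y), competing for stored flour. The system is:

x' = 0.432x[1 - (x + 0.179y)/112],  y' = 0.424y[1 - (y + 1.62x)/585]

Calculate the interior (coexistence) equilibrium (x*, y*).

Setting both brackets to zero gives the nullclines x + 0.179y = 112 and 1.62x + y = 585.
Substituting y = 585 - 1.62x into the first: x(1 - 0.179·1.62) = 112 - 0.179·585.
So x* = 7.29/0.71 = 10.3, and then y* = 585 - 1.62·10.3 = 568.

x* ≈ 10.3, y* ≈ 568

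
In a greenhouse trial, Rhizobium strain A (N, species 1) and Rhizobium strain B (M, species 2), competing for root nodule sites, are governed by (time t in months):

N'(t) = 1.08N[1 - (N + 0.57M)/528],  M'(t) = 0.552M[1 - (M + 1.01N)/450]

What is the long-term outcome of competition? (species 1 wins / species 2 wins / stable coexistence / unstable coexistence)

Compare the nullcline intercepts: K1/α12 = 528/0.57 = 926 > K2 = 450; K2/α21 = 450/1.01 = 446 < K1 = 528.
Since the inequalities point opposite ways, species 1 can invade but species 2 cannot.

species 1 excludes species 2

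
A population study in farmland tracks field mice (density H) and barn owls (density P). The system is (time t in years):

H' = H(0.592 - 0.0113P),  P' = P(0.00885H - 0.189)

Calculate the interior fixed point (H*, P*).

Set dP/dt = 0 with P > 0: 0.00885H - 0.189 = 0, so H* = 0.189/0.00885 = 21.4.
Set dH/dt = 0 with H > 0: 0.592 - 0.0113P = 0, so P* = 0.592/0.0113 = 52.4.

H* ≈ 21.4, P* ≈ 52.4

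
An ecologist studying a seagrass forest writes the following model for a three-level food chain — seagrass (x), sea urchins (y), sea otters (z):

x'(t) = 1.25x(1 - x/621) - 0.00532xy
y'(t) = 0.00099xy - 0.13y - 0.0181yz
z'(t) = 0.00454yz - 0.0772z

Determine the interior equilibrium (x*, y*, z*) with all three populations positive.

From dz/dt = 0: 0.00454y* = 0.0772, so y* = 17.
From dx/dt = 0: 1.25(1 - x*/621) = 0.00532·17, giving x* = 621·(1 - 0.0724) = 576.
From dy/dt = 0: 0.00099·576 - 0.13 = 0.0181z*, so z* = 0.44/0.0181 = 24.3.

x* ≈ 576, y* ≈ 17, z* ≈ 24.3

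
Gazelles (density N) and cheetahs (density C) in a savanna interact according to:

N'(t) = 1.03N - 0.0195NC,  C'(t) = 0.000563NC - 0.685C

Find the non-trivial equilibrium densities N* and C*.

N* ≈ 1220, C* ≈ 52.8

Set dC/dt = 0 with C > 0: 0.000563N - 0.685 = 0, so N* = 0.685/0.000563 = 1220.
Set dN/dt = 0 with N > 0: 1.03 - 0.0195C = 0, so C* = 1.03/0.0195 = 52.8.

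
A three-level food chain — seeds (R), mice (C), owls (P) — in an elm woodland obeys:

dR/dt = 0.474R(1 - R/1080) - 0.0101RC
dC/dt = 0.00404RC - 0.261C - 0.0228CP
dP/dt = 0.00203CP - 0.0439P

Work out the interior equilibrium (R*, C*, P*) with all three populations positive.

From dP/dt = 0: 0.00203C* = 0.0439, so C* = 21.6.
From dR/dt = 0: 0.474(1 - R*/1080) = 0.0101·21.6, giving R* = 1080·(1 - 0.461) = 582.
From dC/dt = 0: 0.00404·582 - 0.261 = 0.0228P*, so P* = 2.09/0.0228 = 91.7.

R* ≈ 582, C* ≈ 21.6, P* ≈ 91.7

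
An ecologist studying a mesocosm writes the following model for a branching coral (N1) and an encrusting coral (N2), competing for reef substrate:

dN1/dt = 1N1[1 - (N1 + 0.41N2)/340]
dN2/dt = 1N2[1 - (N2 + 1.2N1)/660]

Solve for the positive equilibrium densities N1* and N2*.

Setting both brackets to zero gives the nullclines N1 + 0.41N2 = 340 and 1.2N1 + N2 = 660.
Substituting N2 = 660 - 1.2N1 into the first: N1(1 - 0.41·1.2) = 340 - 0.41·660.
So N1* = 69.4/0.508 = 137, and then N2* = 660 - 1.2·137 = 496.

N1* ≈ 137, N2* ≈ 496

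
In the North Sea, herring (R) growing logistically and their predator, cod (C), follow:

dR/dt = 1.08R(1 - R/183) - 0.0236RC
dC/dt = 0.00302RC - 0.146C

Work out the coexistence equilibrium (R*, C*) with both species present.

R* ≈ 48.3, C* ≈ 33.7

From dC/dt = 0 with C > 0: 0.00302R* = 0.146, so R* = 48.3.
Substitute into dR/dt = 0: 1.08(1 - 48.3/183) = 0.0236C*.
The bracket is 0.736, giving C* = 0.795/0.0236 = 33.7.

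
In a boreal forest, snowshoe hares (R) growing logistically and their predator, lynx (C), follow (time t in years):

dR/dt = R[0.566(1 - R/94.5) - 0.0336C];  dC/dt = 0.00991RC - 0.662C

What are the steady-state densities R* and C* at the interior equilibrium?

R* ≈ 66.8, C* ≈ 4.94

From dC/dt = 0 with C > 0: 0.00991R* = 0.662, so R* = 66.8.
Substitute into dR/dt = 0: 0.566(1 - 66.8/94.5) = 0.0336C*.
The bracket is 0.293, giving C* = 0.166/0.0336 = 4.94.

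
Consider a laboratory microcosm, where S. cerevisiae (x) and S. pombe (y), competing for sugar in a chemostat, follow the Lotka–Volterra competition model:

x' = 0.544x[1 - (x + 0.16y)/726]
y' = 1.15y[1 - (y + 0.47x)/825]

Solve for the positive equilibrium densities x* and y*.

Setting both brackets to zero gives the nullclines x + 0.16y = 726 and 0.47x + y = 825.
Substituting y = 825 - 0.47x into the first: x(1 - 0.16·0.47) = 726 - 0.16·825.
So x* = 594/0.925 = 642, and then y* = 825 - 0.47·642 = 523.

x* ≈ 642, y* ≈ 523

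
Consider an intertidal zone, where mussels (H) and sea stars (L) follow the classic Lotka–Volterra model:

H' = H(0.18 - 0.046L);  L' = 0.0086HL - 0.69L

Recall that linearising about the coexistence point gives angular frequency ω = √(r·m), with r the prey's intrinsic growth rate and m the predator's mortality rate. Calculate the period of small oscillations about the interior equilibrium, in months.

Here r = 0.18 and m = 0.69, so r·m = 0.124.
ω = √0.124 = 0.352 per month, hence T = 2π/ω ≈ 17.8 months.

T ≈ 17.8 months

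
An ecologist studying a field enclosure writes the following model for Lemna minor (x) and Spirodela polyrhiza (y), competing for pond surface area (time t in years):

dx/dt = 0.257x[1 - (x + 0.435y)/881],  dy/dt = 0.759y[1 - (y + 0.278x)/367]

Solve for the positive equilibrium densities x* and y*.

x* ≈ 821, y* ≈ 139

Setting both brackets to zero gives the nullclines x + 0.435y = 881 and 0.278x + y = 367.
Substituting y = 367 - 0.278x into the first: x(1 - 0.435·0.278) = 881 - 0.435·367.
So x* = 721/0.879 = 821, and then y* = 367 - 0.278·821 = 139.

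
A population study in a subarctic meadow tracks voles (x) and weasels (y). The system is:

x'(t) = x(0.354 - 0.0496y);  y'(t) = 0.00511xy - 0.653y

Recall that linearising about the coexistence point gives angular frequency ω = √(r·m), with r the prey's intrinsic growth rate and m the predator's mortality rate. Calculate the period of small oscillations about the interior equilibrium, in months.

Here r = 0.354 and m = 0.653, so r·m = 0.231.
ω = √0.231 = 0.481 per month, hence T = 2π/ω ≈ 13.1 months.

T ≈ 13.1 months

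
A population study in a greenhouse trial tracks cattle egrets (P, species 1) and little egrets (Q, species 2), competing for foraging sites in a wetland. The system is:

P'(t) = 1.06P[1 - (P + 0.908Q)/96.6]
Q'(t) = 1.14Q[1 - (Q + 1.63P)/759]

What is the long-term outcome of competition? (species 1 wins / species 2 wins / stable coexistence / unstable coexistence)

species 2 excludes species 1

Compare the nullcline intercepts: K1/α12 = 96.6/0.908 = 106 < K2 = 759; K2/α21 = 759/1.63 = 466 > K1 = 96.6.
Since the inequalities point opposite ways, species 2 can invade but species 1 cannot.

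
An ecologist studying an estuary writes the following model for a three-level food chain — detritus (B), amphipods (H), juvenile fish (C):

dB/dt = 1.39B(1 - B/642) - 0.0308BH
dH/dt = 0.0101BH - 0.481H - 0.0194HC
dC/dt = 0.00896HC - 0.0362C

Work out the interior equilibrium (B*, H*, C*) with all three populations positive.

B* ≈ 585, H* ≈ 4.04, C* ≈ 280

From dC/dt = 0: 0.00896H* = 0.0362, so H* = 4.04.
From dB/dt = 0: 1.39(1 - B*/642) = 0.0308·4.04, giving B* = 642·(1 - 0.0895) = 585.
From dH/dt = 0: 0.0101·585 - 0.481 = 0.0194C*, so C* = 5.42/0.0194 = 280.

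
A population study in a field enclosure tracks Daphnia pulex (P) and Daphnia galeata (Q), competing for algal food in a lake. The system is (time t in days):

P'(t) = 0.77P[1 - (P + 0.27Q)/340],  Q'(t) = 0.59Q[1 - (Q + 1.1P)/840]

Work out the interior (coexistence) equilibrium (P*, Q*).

Setting both brackets to zero gives the nullclines P + 0.27Q = 340 and 1.1P + Q = 840.
Substituting Q = 840 - 1.1P into the first: P(1 - 0.27·1.1) = 340 - 0.27·840.
So P* = 113/0.703 = 161, and then Q* = 840 - 1.1·161 = 663.

P* ≈ 161, Q* ≈ 663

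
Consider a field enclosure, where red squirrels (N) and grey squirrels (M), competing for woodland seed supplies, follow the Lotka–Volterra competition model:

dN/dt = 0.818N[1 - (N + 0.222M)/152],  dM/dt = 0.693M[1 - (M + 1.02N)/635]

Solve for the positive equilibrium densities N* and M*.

Setting both brackets to zero gives the nullclines N + 0.222M = 152 and 1.02N + M = 635.
Substituting M = 635 - 1.02N into the first: N(1 - 0.222·1.02) = 152 - 0.222·635.
So N* = 11/0.774 = 14.3, and then M* = 635 - 1.02·14.3 = 620.

N* ≈ 14.3, M* ≈ 620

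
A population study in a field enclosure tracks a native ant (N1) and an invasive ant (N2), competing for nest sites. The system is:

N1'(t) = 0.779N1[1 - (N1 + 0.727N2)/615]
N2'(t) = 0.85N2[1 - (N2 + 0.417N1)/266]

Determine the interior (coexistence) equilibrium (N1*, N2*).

N1* ≈ 605, N2* ≈ 13.7

Setting both brackets to zero gives the nullclines N1 + 0.727N2 = 615 and 0.417N1 + N2 = 266.
Substituting N2 = 266 - 0.417N1 into the first: N1(1 - 0.727·0.417) = 615 - 0.727·266.
So N1* = 422/0.697 = 605, and then N2* = 266 - 0.417·605 = 13.7.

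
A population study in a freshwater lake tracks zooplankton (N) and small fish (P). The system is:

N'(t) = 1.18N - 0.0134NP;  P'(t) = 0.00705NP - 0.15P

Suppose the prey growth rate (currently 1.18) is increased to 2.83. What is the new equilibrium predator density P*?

At the interior fixed point, setting dN/dt = 0 with N > 0 fixes P* = (prey growth rate)/(NP coefficient) — independent of the other coefficients.
With the change, P* = 2.83/0.0134 = 211; it rises from 88.1.

P* ≈ 211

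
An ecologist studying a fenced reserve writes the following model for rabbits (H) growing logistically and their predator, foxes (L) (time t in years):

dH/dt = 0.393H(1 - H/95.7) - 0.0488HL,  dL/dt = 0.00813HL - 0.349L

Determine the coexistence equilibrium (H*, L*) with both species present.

From dL/dt = 0 with L > 0: 0.00813H* = 0.349, so H* = 42.9.
Substitute into dH/dt = 0: 0.393(1 - 42.9/95.7) = 0.0488L*.
The bracket is 0.551, giving L* = 0.217/0.0488 = 4.44.

H* ≈ 42.9, L* ≈ 4.44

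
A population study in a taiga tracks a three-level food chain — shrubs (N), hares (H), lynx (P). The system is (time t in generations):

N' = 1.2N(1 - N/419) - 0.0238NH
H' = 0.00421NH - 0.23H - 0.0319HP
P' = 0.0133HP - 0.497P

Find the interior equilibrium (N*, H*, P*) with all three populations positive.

N* ≈ 108, H* ≈ 37.4, P* ≈ 7.1

From dP/dt = 0: 0.0133H* = 0.497, so H* = 37.4.
From dN/dt = 0: 1.2(1 - N*/419) = 0.0238·37.4, giving N* = 419·(1 - 0.741) = 108.
From dH/dt = 0: 0.00421·108 - 0.23 = 0.0319P*, so P* = 0.227/0.0319 = 7.1.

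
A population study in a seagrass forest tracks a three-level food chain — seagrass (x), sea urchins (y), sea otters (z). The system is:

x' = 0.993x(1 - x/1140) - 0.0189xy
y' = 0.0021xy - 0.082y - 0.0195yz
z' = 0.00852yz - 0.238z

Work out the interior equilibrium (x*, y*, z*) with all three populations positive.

x* ≈ 534, y* ≈ 27.9, z* ≈ 53.3

From dz/dt = 0: 0.00852y* = 0.238, so y* = 27.9.
From dx/dt = 0: 0.993(1 - x*/1140) = 0.0189·27.9, giving x* = 1140·(1 - 0.532) = 534.
From dy/dt = 0: 0.0021·534 - 0.082 = 0.0195z*, so z* = 1.04/0.0195 = 53.3.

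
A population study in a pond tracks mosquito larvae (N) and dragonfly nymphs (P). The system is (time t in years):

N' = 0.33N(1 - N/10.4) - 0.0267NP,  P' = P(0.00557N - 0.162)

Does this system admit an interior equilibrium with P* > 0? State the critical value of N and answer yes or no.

Threshold N = 29.1; K < 29.1, so no, the predator goes extinct.

The predator equation gives dP/dt > 0 only when N > 0.162/0.00557 = 29.1.
Without the predator, N → K = 10.4. Since 10.4 < 29.1, the predator cannot invade.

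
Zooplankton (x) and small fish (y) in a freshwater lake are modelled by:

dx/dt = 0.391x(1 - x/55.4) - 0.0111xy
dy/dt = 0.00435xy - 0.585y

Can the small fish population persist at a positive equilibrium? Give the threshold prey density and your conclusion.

The predator equation gives dy/dt > 0 only when x > 0.585/0.00435 = 134.
Without the predator, x → K = 55.4. Since 55.4 < 134, the predator cannot invade.

Threshold x = 134; K < 134, so no, the predator goes extinct.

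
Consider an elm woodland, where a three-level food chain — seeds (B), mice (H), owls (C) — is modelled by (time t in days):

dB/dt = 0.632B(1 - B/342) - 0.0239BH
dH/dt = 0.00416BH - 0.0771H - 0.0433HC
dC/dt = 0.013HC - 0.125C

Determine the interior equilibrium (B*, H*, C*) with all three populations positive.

B* ≈ 218, H* ≈ 9.62, C* ≈ 19.1

From dC/dt = 0: 0.013H* = 0.125, so H* = 9.62.
From dB/dt = 0: 0.632(1 - B*/342) = 0.0239·9.62, giving B* = 342·(1 - 0.364) = 218.
From dH/dt = 0: 0.00416·218 - 0.0771 = 0.0433C*, so C* = 0.828/0.0433 = 19.1.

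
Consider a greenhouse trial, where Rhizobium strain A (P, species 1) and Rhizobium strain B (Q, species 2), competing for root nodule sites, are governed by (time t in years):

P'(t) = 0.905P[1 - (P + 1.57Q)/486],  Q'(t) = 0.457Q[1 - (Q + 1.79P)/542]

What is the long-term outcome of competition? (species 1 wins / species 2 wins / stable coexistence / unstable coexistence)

unstable coexistence (outcome depends on initial conditions)

Compare the nullcline intercepts: K1/α12 = 486/1.57 = 310 < K2 = 542; K2/α21 = 542/1.79 = 303 < K1 = 486.
Since both are reversed, neither can invade when rare; the interior point is a saddle.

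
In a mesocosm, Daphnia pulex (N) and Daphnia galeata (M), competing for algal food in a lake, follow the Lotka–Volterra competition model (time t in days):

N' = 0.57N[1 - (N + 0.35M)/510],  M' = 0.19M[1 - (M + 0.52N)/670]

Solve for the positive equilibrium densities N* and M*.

Setting both brackets to zero gives the nullclines N + 0.35M = 510 and 0.52N + M = 670.
Substituting M = 670 - 0.52N into the first: N(1 - 0.35·0.52) = 510 - 0.35·670.
So N* = 276/0.818 = 337, and then M* = 670 - 0.52·337 = 495.

N* ≈ 337, M* ≈ 495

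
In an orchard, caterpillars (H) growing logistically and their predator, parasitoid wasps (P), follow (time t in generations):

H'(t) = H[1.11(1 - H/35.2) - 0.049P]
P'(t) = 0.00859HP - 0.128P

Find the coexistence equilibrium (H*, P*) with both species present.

From dP/dt = 0 with P > 0: 0.00859H* = 0.128, so H* = 14.9.
Substitute into dH/dt = 0: 1.11(1 - 14.9/35.2) = 0.049P*.
The bracket is 0.577, giving P* = 0.64/0.049 = 13.1.

H* ≈ 14.9, P* ≈ 13.1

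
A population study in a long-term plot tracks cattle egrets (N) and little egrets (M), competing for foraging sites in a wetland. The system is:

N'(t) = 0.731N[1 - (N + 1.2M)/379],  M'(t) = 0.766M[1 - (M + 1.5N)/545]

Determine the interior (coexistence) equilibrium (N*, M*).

Setting both brackets to zero gives the nullclines N + 1.2M = 379 and 1.5N + M = 545.
Substituting M = 545 - 1.5N into the first: N(1 - 1.2·1.5) = 379 - 1.2·545.
So N* = -275/-0.8 = 344, and then M* = 545 - 1.5·344 = 29.4.

N* ≈ 344, M* ≈ 29.4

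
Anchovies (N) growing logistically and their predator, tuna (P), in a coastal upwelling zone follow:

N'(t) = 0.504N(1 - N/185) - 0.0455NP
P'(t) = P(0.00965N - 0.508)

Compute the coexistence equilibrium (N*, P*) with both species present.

From dP/dt = 0 with P > 0: 0.00965N* = 0.508, so N* = 52.6.
Substitute into dN/dt = 0: 0.504(1 - 52.6/185) = 0.0455P*.
The bracket is 0.715, giving P* = 0.361/0.0455 = 7.92.

N* ≈ 52.6, P* ≈ 7.92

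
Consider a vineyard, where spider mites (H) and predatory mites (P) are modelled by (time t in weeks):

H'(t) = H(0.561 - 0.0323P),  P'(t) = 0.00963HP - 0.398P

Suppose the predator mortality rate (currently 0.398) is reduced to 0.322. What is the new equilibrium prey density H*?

H* ≈ 33.4

At the interior fixed point, setting dP/dt = 0 with P > 0 fixes H* = (predator death rate)/(HP coefficient) — independent of the other coefficients.
With the change, H* = 0.322/0.00963 = 33.4; it falls from 41.3.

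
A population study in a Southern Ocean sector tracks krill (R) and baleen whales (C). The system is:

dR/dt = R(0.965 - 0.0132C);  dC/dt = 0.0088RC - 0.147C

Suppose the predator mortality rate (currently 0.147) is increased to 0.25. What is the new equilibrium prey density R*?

R* ≈ 28.4

At the interior fixed point, setting dC/dt = 0 with C > 0 fixes R* = (predator death rate)/(RC coefficient) — independent of the other coefficients.
With the change, R* = 0.25/0.0088 = 28.4; it rises from 16.7.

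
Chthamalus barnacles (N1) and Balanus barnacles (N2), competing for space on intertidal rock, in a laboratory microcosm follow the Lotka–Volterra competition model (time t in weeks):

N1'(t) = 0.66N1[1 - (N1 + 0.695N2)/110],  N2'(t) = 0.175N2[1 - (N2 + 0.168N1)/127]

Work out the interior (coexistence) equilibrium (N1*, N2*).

Setting both brackets to zero gives the nullclines N1 + 0.695N2 = 110 and 0.168N1 + N2 = 127.
Substituting N2 = 127 - 0.168N1 into the first: N1(1 - 0.695·0.168) = 110 - 0.695·127.
So N1* = 21.7/0.883 = 24.6, and then N2* = 127 - 0.168·24.6 = 123.

N1* ≈ 24.6, N2* ≈ 123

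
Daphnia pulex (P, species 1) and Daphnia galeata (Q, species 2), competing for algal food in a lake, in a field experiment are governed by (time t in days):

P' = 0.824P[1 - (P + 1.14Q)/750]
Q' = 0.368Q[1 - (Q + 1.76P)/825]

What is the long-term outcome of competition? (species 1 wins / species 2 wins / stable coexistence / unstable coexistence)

Compare the nullcline intercepts: K1/α12 = 750/1.14 = 658 < K2 = 825; K2/α21 = 825/1.76 = 469 < K1 = 750.
Since both are reversed, neither can invade when rare; the interior point is a saddle.

unstable coexistence (outcome depends on initial conditions)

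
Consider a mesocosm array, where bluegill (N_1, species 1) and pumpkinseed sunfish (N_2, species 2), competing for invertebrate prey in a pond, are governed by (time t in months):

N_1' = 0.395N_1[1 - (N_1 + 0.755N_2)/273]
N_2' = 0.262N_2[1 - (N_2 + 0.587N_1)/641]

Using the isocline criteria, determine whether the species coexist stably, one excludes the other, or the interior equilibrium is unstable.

Compare the nullcline intercepts: K1/α12 = 273/0.755 = 362 < K2 = 641; K2/α21 = 641/0.587 = 1090 > K1 = 273.
Since the inequalities point opposite ways, species 2 can invade but species 1 cannot.

species 2 excludes species 1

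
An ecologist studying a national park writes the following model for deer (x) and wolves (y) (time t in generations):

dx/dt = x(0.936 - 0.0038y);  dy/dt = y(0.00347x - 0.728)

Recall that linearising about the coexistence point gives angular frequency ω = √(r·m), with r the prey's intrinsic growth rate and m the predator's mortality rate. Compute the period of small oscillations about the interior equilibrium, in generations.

T ≈ 7.61 generations

Here r = 0.936 and m = 0.728, so r·m = 0.681.
ω = √0.681 = 0.825 per generation, hence T = 2π/ω ≈ 7.61 generations.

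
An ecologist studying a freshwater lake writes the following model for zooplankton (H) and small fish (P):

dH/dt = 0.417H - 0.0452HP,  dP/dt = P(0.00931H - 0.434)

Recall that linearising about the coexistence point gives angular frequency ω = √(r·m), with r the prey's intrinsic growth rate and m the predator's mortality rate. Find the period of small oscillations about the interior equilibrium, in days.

T ≈ 14.8 days

Here r = 0.417 and m = 0.434, so r·m = 0.181.
ω = √0.181 = 0.425 per day, hence T = 2π/ω ≈ 14.8 days.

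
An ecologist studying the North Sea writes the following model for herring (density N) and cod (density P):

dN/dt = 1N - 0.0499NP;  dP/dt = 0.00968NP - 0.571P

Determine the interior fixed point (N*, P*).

Set dP/dt = 0 with P > 0: 0.00968N - 0.571 = 0, so N* = 0.571/0.00968 = 59.
Set dN/dt = 0 with N > 0: 1 - 0.0499P = 0, so P* = 1/0.0499 = 20.

N* ≈ 59, P* ≈ 20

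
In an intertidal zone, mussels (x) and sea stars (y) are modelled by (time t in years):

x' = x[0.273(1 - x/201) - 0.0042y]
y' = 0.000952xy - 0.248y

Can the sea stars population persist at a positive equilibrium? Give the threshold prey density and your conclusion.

The predator equation gives dy/dt > 0 only when x > 0.248/0.000952 = 261.
Without the predator, x → K = 201. Since 201 < 261, the predator cannot invade.

Threshold x = 261; K < 261, so no, the predator goes extinct.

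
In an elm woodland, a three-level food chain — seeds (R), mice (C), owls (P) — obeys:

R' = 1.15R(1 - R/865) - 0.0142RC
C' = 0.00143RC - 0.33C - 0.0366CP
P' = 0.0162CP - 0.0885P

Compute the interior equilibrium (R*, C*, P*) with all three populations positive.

From dP/dt = 0: 0.0162C* = 0.0885, so C* = 5.46.
From dR/dt = 0: 1.15(1 - R*/865) = 0.0142·5.46, giving R* = 865·(1 - 0.0675) = 807.
From dC/dt = 0: 0.00143·807 - 0.33 = 0.0366P*, so P* = 0.824/0.0366 = 22.5.

R* ≈ 807, C* ≈ 5.46, P* ≈ 22.5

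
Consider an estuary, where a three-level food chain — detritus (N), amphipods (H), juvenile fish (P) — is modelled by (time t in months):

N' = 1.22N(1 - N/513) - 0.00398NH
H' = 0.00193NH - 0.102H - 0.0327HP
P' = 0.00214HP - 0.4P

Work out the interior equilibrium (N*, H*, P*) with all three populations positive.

From dP/dt = 0: 0.00214H* = 0.4, so H* = 187.
From dN/dt = 0: 1.22(1 - N*/513) = 0.00398·187, giving N* = 513·(1 - 0.61) = 200.
From dH/dt = 0: 0.00193·200 - 0.102 = 0.0327P*, so P* = 0.284/0.0327 = 8.7.

N* ≈ 200, H* ≈ 187, P* ≈ 8.7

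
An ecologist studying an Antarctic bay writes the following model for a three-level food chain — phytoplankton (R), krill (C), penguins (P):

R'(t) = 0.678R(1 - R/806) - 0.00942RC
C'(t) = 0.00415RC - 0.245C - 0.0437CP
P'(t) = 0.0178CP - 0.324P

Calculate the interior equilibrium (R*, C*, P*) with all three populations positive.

From dP/dt = 0: 0.0178C* = 0.324, so C* = 18.2.
From dR/dt = 0: 0.678(1 - R*/806) = 0.00942·18.2, giving R* = 806·(1 - 0.253) = 602.
From dC/dt = 0: 0.00415·602 - 0.245 = 0.0437P*, so P* = 2.25/0.0437 = 51.6.

R* ≈ 602, C* ≈ 18.2, P* ≈ 51.6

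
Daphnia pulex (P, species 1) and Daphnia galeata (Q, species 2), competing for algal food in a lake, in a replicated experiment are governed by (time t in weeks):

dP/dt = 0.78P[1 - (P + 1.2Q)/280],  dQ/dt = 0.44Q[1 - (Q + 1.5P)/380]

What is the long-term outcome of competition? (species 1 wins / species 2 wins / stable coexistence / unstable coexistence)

Compare the nullcline intercepts: K1/α12 = 280/1.2 = 233 < K2 = 380; K2/α21 = 380/1.5 = 253 < K1 = 280.
Since both are reversed, neither can invade when rare; the interior point is a saddle.

unstable coexistence (outcome depends on initial conditions)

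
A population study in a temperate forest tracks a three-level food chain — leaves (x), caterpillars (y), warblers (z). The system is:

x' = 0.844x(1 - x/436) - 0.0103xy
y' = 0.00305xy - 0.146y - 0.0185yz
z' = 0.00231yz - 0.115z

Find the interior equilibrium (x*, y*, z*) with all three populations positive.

From dz/dt = 0: 0.00231y* = 0.115, so y* = 49.8.
From dx/dt = 0: 0.844(1 - x*/436) = 0.0103·49.8, giving x* = 436·(1 - 0.608) = 171.
From dy/dt = 0: 0.00305·171 - 0.146 = 0.0185z*, so z* = 0.376/0.0185 = 20.3.

x* ≈ 171, y* ≈ 49.8, z* ≈ 20.3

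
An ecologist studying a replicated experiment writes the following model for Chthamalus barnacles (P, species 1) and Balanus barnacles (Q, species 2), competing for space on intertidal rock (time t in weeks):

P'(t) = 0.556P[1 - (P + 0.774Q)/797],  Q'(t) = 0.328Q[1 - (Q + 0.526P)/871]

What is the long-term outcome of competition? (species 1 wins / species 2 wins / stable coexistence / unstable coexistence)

Compare the nullcline intercepts: K1/α12 = 797/0.774 = 1030 > K2 = 871; K2/α21 = 871/0.526 = 1660 > K1 = 797.
Since both inequalities hold, each species can invade when rare, so the interior equilibrium is stable.

stable coexistence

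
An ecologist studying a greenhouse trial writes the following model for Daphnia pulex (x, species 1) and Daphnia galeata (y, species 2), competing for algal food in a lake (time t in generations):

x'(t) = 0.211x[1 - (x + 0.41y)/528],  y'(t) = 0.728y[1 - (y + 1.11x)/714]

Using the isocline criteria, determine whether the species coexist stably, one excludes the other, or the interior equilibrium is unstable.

Compare the nullcline intercepts: K1/α12 = 528/0.41 = 1290 > K2 = 714; K2/α21 = 714/1.11 = 643 > K1 = 528.
Since both inequalities hold, each species can invade when rare, so the interior equilibrium is stable.

stable coexistence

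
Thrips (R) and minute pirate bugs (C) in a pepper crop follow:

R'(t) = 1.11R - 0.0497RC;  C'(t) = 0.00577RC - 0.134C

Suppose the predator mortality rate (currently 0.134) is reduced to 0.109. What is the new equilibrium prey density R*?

R* ≈ 18.9

At the interior fixed point, setting dC/dt = 0 with C > 0 fixes R* = (predator death rate)/(RC coefficient) — independent of the other coefficients.
With the change, R* = 0.109/0.00577 = 18.9; it falls from 23.2.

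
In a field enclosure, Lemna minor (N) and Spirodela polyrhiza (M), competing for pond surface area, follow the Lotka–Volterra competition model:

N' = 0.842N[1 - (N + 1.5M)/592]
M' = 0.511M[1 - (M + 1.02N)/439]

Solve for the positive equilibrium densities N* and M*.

Setting both brackets to zero gives the nullclines N + 1.5M = 592 and 1.02N + M = 439.
Substituting M = 439 - 1.02N into the first: N(1 - 1.5·1.02) = 592 - 1.5·439.
So N* = -66.5/-0.53 = 125, and then M* = 439 - 1.02·125 = 311.

N* ≈ 125, M* ≈ 311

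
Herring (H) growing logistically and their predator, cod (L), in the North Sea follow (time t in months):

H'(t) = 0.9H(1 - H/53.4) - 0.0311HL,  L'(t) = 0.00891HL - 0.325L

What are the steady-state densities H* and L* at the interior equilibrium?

From dL/dt = 0 with L > 0: 0.00891H* = 0.325, so H* = 36.5.
Substitute into dH/dt = 0: 0.9(1 - 36.5/53.4) = 0.0311L*.
The bracket is 0.317, giving L* = 0.285/0.0311 = 9.17.

H* ≈ 36.5, L* ≈ 9.17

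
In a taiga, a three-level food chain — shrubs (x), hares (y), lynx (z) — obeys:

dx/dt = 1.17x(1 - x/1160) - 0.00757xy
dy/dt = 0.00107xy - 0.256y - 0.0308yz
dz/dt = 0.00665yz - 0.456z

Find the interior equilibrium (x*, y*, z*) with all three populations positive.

x* ≈ 645, y* ≈ 68.6, z* ≈ 14.1

From dz/dt = 0: 0.00665y* = 0.456, so y* = 68.6.
From dx/dt = 0: 1.17(1 - x*/1160) = 0.00757·68.6, giving x* = 1160·(1 - 0.444) = 645.
From dy/dt = 0: 0.00107·645 - 0.256 = 0.0308z*, so z* = 0.435/0.0308 = 14.1.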